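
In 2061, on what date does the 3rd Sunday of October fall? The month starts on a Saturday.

October 2061 begins on a Saturday, so the first Sunday is October 2 (1 day later).
The 3rd Sunday is 2 weeks later: 2 + 14 = 16.

October 16, 2061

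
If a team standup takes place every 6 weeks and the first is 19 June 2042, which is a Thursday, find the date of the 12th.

24 September 2043

The 12th occurrence is 11 intervals after the first: 11 × 42 = 462 days after 19 June 2042.
June has 30 days — 11 days to the end of June leaves 451.
From end of June to end of 2042 is 184 days (267 left).
January has 31 days (236 left).
February has 28 days (208 left).
March has 31 days (177 left).
April has 30 days (147 left).
May has 31 days (116 left).
June has 30 days (86 left).
July has 31 days (55 left).
August has 31 days (24 left).
24 days into September → 24 September 2043.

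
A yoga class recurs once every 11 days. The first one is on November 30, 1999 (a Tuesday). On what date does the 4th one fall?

The 4th occurrence is 3 intervals after the first: 3 × 11 = 33 days after November 30, 1999.
November has 30 days — 0 days to the end of November leaves 33.
December has 31 days (2 left).
2 days into January → January 2, 2000.

January 2, 2000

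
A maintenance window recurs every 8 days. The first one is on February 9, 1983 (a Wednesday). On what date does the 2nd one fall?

February 17, 1983

The 2nd occurrence is 1 interval after the first: 1 × 8 = 8 days after February 9, 1983.
8 days later is February 17, 1983.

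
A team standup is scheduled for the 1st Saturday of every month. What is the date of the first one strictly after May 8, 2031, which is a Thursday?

May 2031 starts on a Thursday, so its 1st Saturday is May 3, 2031 (2 days in).
That is not after May 8, 2031, so look at Jun 2031.
Jun 2031 starts on a Sunday, so its 1st Saturday is Jun 7, 2031 (6 days in).

Jun 7, 2031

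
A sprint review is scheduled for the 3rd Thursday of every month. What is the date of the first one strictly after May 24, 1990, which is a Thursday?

May 1990 starts on a Tuesday; its first Thursday is the 3rd, so the 3rd Thursday is the 17th — May 17, 1990.
That is not after May 24, 1990, so look at June 1990.
June 1990 starts on a Friday; its first Thursday is the 7th, so the 3rd Thursday is the 21st — June 21, 1990.

June 21, 1990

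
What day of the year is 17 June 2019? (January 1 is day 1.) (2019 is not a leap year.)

168

Days in months before June: 31 + 28 + 31 + 30 + 31 = 151.
Plus 17 days into June → day 168.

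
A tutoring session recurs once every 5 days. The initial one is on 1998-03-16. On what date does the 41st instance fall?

The 41st occurrence is 40 intervals after the first: 40 × 5 = 200 days after 1998-03-16.
March has 31 days — 15 days to the end of March leaves 185.
April has 30 days (155 left).
May has 31 days (124 left).
June has 30 days (94 left).
July has 31 days (63 left).
August has 31 days (32 left).
September has 30 days (2 left).
2 days into October → 1998-10-02.

1998-10-02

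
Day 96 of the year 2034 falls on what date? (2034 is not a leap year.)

January has 31 days (96 − 31 = 65 remain).
February has 28 days (65 − 28 = 37 remain).
March has 31 days (37 − 31 = 6 remain).
6 into April → April 6.

2034-04-06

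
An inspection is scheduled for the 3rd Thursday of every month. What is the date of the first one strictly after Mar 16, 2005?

Mar 2005 starts on a Tuesday; its first Thursday is the 3rd, so the 3rd Thursday is the 17th — Mar 17, 2005.
Mar 17, 2005 is after Mar 16, 2005, so that is the next one.

Mar 17, 2005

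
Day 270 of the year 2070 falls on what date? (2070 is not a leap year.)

Sep 27, 2070

Jan has 31 days (270 − 31 = 239 remain).
Feb has 28 days (239 − 28 = 211 remain).
Mar has 31 days (211 − 31 = 180 remain).
Apr has 30 days (180 − 30 = 150 remain).
May has 31 days (150 − 31 = 119 remain).
Jun has 30 days (119 − 30 = 89 remain).
Jul has 31 days (89 − 31 = 58 remain).
Aug has 31 days (58 − 31 = 27 remain).
27 into Sep → Sep 27.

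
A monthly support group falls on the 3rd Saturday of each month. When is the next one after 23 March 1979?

March 1979 starts on a Thursday; its first Saturday is the 3rd, so the 3rd Saturday is the 17th — 17 March 1979.
That is not after 23 March 1979, so look at April 1979.
April 1979 starts on a Sunday; its first Saturday is the 7th, so the 3rd Saturday is the 21st — 21 April 1979.

21 April 1979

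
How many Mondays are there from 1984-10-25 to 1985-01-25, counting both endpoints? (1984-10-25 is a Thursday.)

1984-10-25 is a Thursday; the first Monday on or after it is 1984-10-29 (4 days later).
From 1984-10-29 to 1985-01-25: 2 + 30 + 31 + 25 = 88 days (rest of October, November, December, January).
88 ÷ 7 = 12 full weeks with remainder 4, so 12 more Mondays after the first → 13.

13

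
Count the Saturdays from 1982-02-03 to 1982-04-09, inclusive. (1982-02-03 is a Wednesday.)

1982-02-03 is a Wednesday; the first Saturday on or after it is 1982-02-06 (3 days later).
From 1982-02-06 to 1982-04-09: 22 + 31 + 9 = 62 days (rest of February, March, April).
62 ÷ 7 = 8 full weeks with remainder 6, so 8 more Saturdays after the first → 9.

9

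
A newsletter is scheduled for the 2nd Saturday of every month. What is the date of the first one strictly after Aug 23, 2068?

Sep 8, 2068

Aug 2068 starts on a Wednesday; its first Saturday is the 4th, so the 2nd Saturday is the 11th — Aug 11, 2068.
That is not after Aug 23, 2068, so look at Sep 2068.
Sep 2068 starts on a Saturday; its first Saturday is the 1st, so the 2nd Saturday is the 8th — Sep 8, 2068.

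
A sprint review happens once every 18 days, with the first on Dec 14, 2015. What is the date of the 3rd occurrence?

The 3rd occurrence is 2 intervals after the first: 2 × 18 = 36 days after Dec 14, 2015.
Dec has 31 days — 17 days to the end of Dec leaves 19.
19 days into Jan → Jan 19, 2016.

Jan 19, 2016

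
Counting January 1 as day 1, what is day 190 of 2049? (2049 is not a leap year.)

Jul 9, 2049

Jan has 31 days (190 − 31 = 159 remain).
Feb has 28 days (159 − 28 = 131 remain).
Mar has 31 days (131 − 31 = 100 remain).
Apr has 30 days (100 − 30 = 70 remain).
May has 31 days (70 − 31 = 39 remain).
Jun has 30 days (39 − 30 = 9 remain).
9 into Jul → Jul 9.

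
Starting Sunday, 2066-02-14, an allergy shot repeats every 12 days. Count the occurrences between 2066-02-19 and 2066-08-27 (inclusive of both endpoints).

16

Occurrences land 12·i days after 2066-02-14 for i = 0, 1, 2, …
2066-02-19 is 5 days after the start; 5 ÷ 12 = 0 remainder 5; since the remainder is 5, round up to i = 1. First occurrence in the window: #2 on 2066-02-26 (1×12 = 12 days in).
2066-08-27 is 194 days after the start; 194 ÷ 12 = 16 remainder 2. Last occurrence in the window: #17 on 2066-08-25.
Occurrences #2 through #17: 16 in total.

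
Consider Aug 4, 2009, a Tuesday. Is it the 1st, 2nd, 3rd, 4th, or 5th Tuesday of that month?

Day 4 falls in week ⌈4/7⌉ of the month.
Days 1–7 hold the 1st Tuesday, 8–14 the 2nd, 15–21 the 3rd, 22–28 the 4th, 29–31 the 5th.
4 is in the range for the 1st.

1st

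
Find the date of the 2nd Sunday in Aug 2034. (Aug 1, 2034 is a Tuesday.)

Aug 13, 2034

Aug 2034 begins on a Tuesday, so the first Sunday is Aug 6 (5 days later).
The 2nd Sunday is 1 weeks later: 6 + 7 = 13.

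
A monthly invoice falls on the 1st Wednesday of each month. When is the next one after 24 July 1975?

6 August 1975

July 1975 starts on a Tuesday, so its 1st Wednesday is 2 July 1975 (1 day in).
That is not after 24 July 1975, so look at August 1975.
August 1975 starts on a Friday, so its 1st Wednesday is 6 August 1975 (5 days in).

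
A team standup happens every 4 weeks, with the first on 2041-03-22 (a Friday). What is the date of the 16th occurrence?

The 16th occurrence is 15 intervals after the first: 15 × 28 = 420 days after 2041-03-22.
March has 31 days — 9 days to the end of March leaves 411.
From end of March to end of 2041 is 275 days (136 left).
January has 31 days (105 left).
February has 28 days (77 left).
March has 31 days (46 left).
April has 30 days (16 left).
16 days into May → 2042-05-16.

2042-05-16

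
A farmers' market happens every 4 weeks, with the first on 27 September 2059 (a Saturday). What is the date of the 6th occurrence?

14 February 2060

The 6th occurrence is 5 intervals after the first: 5 × 28 = 140 days after 27 September 2059.
September has 30 days — 3 days to the end of September leaves 137.
October has 31 days (106 left).
November has 30 days (76 left).
December has 31 days (45 left).
January has 31 days (14 left).
14 days into February → 14 February 2060.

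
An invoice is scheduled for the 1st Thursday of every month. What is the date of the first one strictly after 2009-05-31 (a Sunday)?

2009-06-04

May 2009 starts on a Friday, so its 1st Thursday is 2009-05-07 (6 days in).
That is not after 2009-05-31, so look at June 2009.
June 2009 starts on a Monday, so its 1st Thursday is 2009-06-04 (3 days in).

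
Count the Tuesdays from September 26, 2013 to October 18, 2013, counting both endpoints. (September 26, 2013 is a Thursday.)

3

September 26, 2013 is a Thursday; the first Tuesday on or after it is October 1, 2013 (5 days later).
From October 1, 2013 to October 18, 2013 is 18 − 1 = 17 days.
17 ÷ 7 = 2 full weeks with remainder 3, so 2 more Tuesdays after the first → 3.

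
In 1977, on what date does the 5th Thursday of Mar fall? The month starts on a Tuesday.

Mar 31, 1977

Mar 1977 begins on a Tuesday, so the first Thursday is Mar 3 (2 days later).
The 5th Thursday is 4 weeks later: 3 + 28 = 31.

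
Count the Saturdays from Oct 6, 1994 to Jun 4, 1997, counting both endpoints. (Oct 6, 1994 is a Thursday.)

Oct 6, 1994 is a Thursday; the first Saturday on or after it is Oct 8, 1994 (2 days later).
From Oct 8, 1994 to Jun 4, 1997: 84 + 365 + 366 + 155 = 970 days (rest of 1994, 1995, 1996, to Jun 4, 1997 in 1997).
970 ÷ 7 = 138 full weeks with remainder 4, so 138 more Saturdays after the first → 139.

139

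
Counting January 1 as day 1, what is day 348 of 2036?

Dec 13, 2036

Jan has 31 days (348 − 31 = 317 remain).
Feb has 29 days (317 − 29 = 288 remain).
Mar has 31 days (288 − 31 = 257 remain).
Apr has 30 days (257 − 30 = 227 remain).
May has 31 days (227 − 31 = 196 remain).
Jun has 30 days (196 − 30 = 166 remain).
Jul has 31 days (166 − 31 = 135 remain).
Aug has 31 days (135 − 31 = 104 remain).
Sep has 30 days (104 − 30 = 74 remain).
Oct has 31 days (74 − 31 = 43 remain).
Nov has 30 days (43 − 30 = 13 remain).
13 into Dec → Dec 13.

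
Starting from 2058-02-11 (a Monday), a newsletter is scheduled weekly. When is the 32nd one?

2058-09-16

The 32nd occurrence is 31 intervals after the first: 31 × 7 = 217 days after 2058-02-11.
February has 28 days — 17 days to the end of February leaves 200.
March has 31 days (169 left).
April has 30 days (139 left).
May has 31 days (108 left).
June has 30 days (78 left).
July has 31 days (47 left).
August has 31 days (16 left).
16 days into September → 2058-09-16.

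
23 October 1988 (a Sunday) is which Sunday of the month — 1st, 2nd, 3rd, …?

4th

Day 23 falls in week ⌈23/7⌉ of the month.
Days 1–7 hold the 1st Sunday, 8–14 the 2nd, 15–21 the 3rd, 22–28 the 4th, 29–31 the 5th.
23 is in the range for the 4th.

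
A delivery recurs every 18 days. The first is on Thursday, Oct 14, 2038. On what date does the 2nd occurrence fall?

Nov 1, 2038

The 2nd occurrence is 1 interval after the first: 1 × 18 = 18 days after Oct 14, 2038.
Oct has 31 days — 17 days to the end of Oct leaves 1.
1 day into Nov → Nov 1, 2038.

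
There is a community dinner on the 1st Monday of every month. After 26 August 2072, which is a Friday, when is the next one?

August 2072 starts on a Monday, so its 1st Monday is 1 August 2072.
That is not after 26 August 2072, so look at September 2072.
September 2072 starts on a Thursday, so its 1st Monday is 5 September 2072 (4 days in).

5 September 2072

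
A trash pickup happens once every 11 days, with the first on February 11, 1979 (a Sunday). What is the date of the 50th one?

The 50th occurrence is 49 intervals after the first: 49 × 11 = 539 days after February 11, 1979.
February has 28 days — 17 days to the end of February leaves 522.
From end of February to end of 1979 is 306 days (216 left).
January has 31 days (185 left).
February has 29 days (156 left).
March has 31 days (125 left).
April has 30 days (95 left).
May has 31 days (64 left).
June has 30 days (34 left).
July has 31 days (3 left).
3 days into August → August 3, 1980.

August 3, 1980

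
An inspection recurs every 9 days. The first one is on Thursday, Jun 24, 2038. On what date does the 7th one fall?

Aug 17, 2038

The 7th occurrence is 6 intervals after the first: 6 × 9 = 54 days after Jun 24, 2038.
Jun has 30 days — 6 days to the end of Jun leaves 48.
Jul has 31 days (17 left).
17 days into Aug → Aug 17, 2038.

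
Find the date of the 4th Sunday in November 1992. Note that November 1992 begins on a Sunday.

November 22, 1992

November 1992 begins on a Sunday, so the first Sunday is November 1.
The 4th Sunday is 3 weeks later: 1 + 21 = 22.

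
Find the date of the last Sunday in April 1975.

1975-04-27

The first Sunday of April 1975 is April 6.
April 1975 has 30 days. Adding weeks: 6, 13, 20, 27 — the last one ≤ 30 is the 27th.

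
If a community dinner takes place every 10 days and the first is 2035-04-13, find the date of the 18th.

2035-09-30

The 18th occurrence is 17 intervals after the first: 17 × 10 = 170 days after 2035-04-13.
April has 30 days — 17 days to the end of April leaves 153.
May has 31 days (122 left).
June has 30 days (92 left).
July has 31 days (61 left).
August has 31 days (30 left).
30 days into September → 2035-09-30.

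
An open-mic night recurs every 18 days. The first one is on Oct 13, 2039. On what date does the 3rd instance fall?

Nov 18, 2039

The 3rd occurrence is 2 intervals after the first: 2 × 18 = 36 days after Oct 13, 2039.
Oct has 31 days — 18 days to the end of Oct leaves 18.
18 days into Nov → Nov 18, 2039.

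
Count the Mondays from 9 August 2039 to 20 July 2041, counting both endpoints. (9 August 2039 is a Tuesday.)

101

9 August 2039 is a Tuesday; the first Monday on or after it is 15 August 2039 (6 days later).
From 15 August 2039 to 20 July 2041: 138 + 366 + 201 = 705 days (rest of 2039, 2040, to 20 July 2041 in 2041).
705 ÷ 7 = 100 full weeks with remainder 5, so 100 more Mondays after the first → 101.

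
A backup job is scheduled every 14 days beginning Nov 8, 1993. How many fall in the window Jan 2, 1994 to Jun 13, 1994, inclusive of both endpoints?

12

Occurrences land 14·i days after Nov 8, 1993 for i = 0, 1, 2, …
Jan 2, 1994 is 55 days after the start; 55 ÷ 14 = 3 remainder 13; since the remainder is 13, round up to i = 4. First occurrence in the window: #5 on Jan 3, 1994 (4×14 = 56 days in).
Jun 13, 1994 is 217 days after the start; 217 ÷ 14 = 15 remainder 7. Last occurrence in the window: #16 on Jun 6, 1994.
Occurrences #5 through #16: 12 in total.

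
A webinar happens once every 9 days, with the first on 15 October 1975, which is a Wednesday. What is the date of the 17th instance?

7 March 1976

The 17th occurrence is 16 intervals after the first: 16 × 9 = 144 days after 15 October 1975.
October has 31 days — 16 days to the end of October leaves 128.
November has 30 days (98 left).
December has 31 days (67 left).
January has 31 days (36 left).
February has 29 days (7 left).
7 days into March → 7 March 1976.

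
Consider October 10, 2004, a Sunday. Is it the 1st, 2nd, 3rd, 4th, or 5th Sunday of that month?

Day 10 falls in week ⌈10/7⌉ of the month.
Days 1–7 hold the 1st Sunday, 8–14 the 2nd, 15–21 the 3rd, 22–28 the 4th, 29–31 the 5th.
10 is in the range for the 2nd.

2nd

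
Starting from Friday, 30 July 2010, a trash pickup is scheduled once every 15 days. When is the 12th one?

The 12th occurrence is 11 intervals after the first: 11 × 15 = 165 days after 30 July 2010.
July has 31 days — 1 day to the end of July leaves 164.
August has 31 days (133 left).
September has 30 days (103 left).
October has 31 days (72 left).
November has 30 days (42 left).
December has 31 days (11 left).
11 days into January → 11 January 2011.

11 January 2011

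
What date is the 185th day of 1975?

4 July 1975

January has 31 days (185 − 31 = 154 remain).
February has 28 days (154 − 28 = 126 remain).
March has 31 days (126 − 31 = 95 remain).
April has 30 days (95 − 30 = 65 remain).
May has 31 days (65 − 31 = 34 remain).
June has 30 days (34 − 30 = 4 remain).
4 into July → July 4.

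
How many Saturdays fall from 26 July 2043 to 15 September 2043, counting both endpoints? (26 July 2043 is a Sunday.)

7

26 July 2043 is a Sunday; the first Saturday on or after it is 1 August 2043 (6 days later).
From 1 August 2043 to 15 September 2043: 30 + 15 = 45 days (rest of August, September).
45 ÷ 7 = 6 full weeks with remainder 3, so 6 more Saturdays after the first → 7.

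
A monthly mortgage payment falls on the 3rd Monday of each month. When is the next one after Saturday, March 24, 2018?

April 16, 2018

March 2018 starts on a Thursday; its first Monday is the 5th, so the 3rd Monday is the 19th — March 19, 2018.
That is not after March 24, 2018, so look at April 2018.
April 2018 starts on a Sunday; its first Monday is the 2nd, so the 3rd Monday is the 16th — April 16, 2018.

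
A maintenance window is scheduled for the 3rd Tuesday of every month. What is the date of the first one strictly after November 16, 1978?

November 1978 starts on a Wednesday; its first Tuesday is the 7th, so the 3rd Tuesday is the 21st — November 21, 1978.
November 21, 1978 is after November 16, 1978, so that is the next one.

November 21, 1978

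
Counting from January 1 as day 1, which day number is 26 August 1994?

Days in months before August: 31 + 28 + 31 + 30 + 31 + 30 + 31 = 212.
Plus 26 days into August → day 238.

238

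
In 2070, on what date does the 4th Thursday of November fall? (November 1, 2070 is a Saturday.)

27 November 2070

November 2070 begins on a Saturday, so the first Thursday is November 6 (5 days later).
The 4th Thursday is 3 weeks later: 6 + 21 = 27.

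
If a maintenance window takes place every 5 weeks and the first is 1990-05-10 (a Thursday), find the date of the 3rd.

1990-07-19

The 3rd occurrence is 2 intervals after the first: 2 × 35 = 70 days after 1990-05-10.
May has 31 days — 21 days to the end of May leaves 49.
June has 30 days (19 left).
19 days into July → 1990-07-19.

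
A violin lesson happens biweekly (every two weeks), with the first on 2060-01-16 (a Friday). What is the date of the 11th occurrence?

The 11th occurrence is 10 intervals after the first: 10 × 14 = 140 days after 2060-01-16.
January has 31 days — 15 days to the end of January leaves 125.
February has 29 days (96 left).
March has 31 days (65 left).
April has 30 days (35 left).
May has 31 days (4 left).
4 days into June → 2060-06-04.

2060-06-04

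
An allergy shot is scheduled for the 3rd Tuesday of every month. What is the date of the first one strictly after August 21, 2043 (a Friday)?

September 15, 2043

August 2043 starts on a Saturday; its first Tuesday is the 4th, so the 3rd Tuesday is the 18th — August 18, 2043.
That is not after August 21, 2043, so look at September 2043.
September 2043 starts on a Tuesday; its first Tuesday is the 1st, so the 3rd Tuesday is the 15th — September 15, 2043.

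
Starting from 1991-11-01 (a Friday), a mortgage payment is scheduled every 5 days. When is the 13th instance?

The 13th occurrence is 12 intervals after the first: 12 × 5 = 60 days after 1991-11-01.
November has 30 days — 29 days to the end of November leaves 31.
31 days into December → 1991-12-31.

1991-12-31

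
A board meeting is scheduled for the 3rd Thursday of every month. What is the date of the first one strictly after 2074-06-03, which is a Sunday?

June 2074 starts on a Friday; its first Thursday is the 7th, so the 3rd Thursday is the 21st — 2074-06-21.
2074-06-21 is after 2074-06-03, so that is the next one.

2074-06-21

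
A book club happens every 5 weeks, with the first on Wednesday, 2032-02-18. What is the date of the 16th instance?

The 16th occurrence is 15 intervals after the first: 15 × 35 = 525 days after 2032-02-18.
February has 29 days — 11 days to the end of February leaves 514.
From end of February to end of 2032 is 306 days (208 left).
January has 31 days (177 left).
February has 28 days (149 left).
March has 31 days (118 left).
April has 30 days (88 left).
May has 31 days (57 left).
June has 30 days (27 left).
27 days into July → 2033-07-27.

2033-07-27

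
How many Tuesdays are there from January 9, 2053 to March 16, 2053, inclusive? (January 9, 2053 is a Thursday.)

9

January 9, 2053 is a Thursday; the first Tuesday on or after it is January 14, 2053 (5 days later).
From January 14, 2053 to March 16, 2053: 17 + 28 + 16 = 61 days (rest of January, February, March).
61 ÷ 7 = 8 full weeks with remainder 5, so 8 more Tuesdays after the first → 9.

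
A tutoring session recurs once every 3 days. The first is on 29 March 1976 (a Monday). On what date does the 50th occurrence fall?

The 50th occurrence is 49 intervals after the first: 49 × 3 = 147 days after 29 March 1976.
March has 31 days — 2 days to the end of March leaves 145.
April has 30 days (115 left).
May has 31 days (84 left).
June has 30 days (54 left).
July has 31 days (23 left).
23 days into August → 23 August 1976.

23 August 1976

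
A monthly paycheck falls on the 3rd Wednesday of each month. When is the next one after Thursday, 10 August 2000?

16 August 2000

August 2000 starts on a Tuesday; its first Wednesday is the 2nd, so the 3rd Wednesday is the 16th — 16 August 2000.
16 August 2000 is after 10 August 2000, so that is the next one.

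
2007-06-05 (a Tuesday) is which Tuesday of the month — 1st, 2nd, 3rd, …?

Day 5 falls in week ⌈5/7⌉ of the month.
Days 1–7 hold the 1st Tuesday, 8–14 the 2nd, 15–21 the 3rd, 22–28 the 4th, 29–31 the 5th.
5 is in the range for the 1st.

1st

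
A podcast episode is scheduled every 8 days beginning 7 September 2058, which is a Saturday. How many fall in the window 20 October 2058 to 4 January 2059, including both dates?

Occurrences land 8·i days after 7 September 2058 for i = 0, 1, 2, …
20 October 2058 is 43 days after the start; 43 ÷ 8 = 5 remainder 3; since the remainder is 3, round up to i = 6. First occurrence in the window: #7 on 25 October 2058 (6×8 = 48 days in).
4 January 2059 is 119 days after the start; 119 ÷ 8 = 14 remainder 7. Last occurrence in the window: #15 on 28 December 2058.
Occurrences #7 through #15: 9 in total.

9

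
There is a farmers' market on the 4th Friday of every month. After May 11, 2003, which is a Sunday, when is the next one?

May 23, 2003

May 2003 starts on a Thursday; its first Friday is the 2nd, so the 4th Friday is the 23rd — May 23, 2003.
May 23, 2003 is after May 11, 2003, so that is the next one.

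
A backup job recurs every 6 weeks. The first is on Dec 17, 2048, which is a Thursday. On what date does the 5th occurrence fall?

The 5th occurrence is 4 intervals after the first: 4 × 42 = 168 days after Dec 17, 2048.
Dec has 31 days — 14 days to the end of Dec leaves 154.
Jan has 31 days (123 left).
Feb has 28 days (95 left).
Mar has 31 days (64 left).
Apr has 30 days (34 left).
May has 31 days (3 left).
3 days into Jun → Jun 3, 2049.

Jun 3, 2049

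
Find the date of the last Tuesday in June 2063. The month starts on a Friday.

2063-06-26

June 2063 begins on a Friday, so the first Tuesday is June 5 (4 days later).
June 2063 has 30 days. Adding weeks: 5, 12, 19, 26 — the last one ≤ 30 is the 26th.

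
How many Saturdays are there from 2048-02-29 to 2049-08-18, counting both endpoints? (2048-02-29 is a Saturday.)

77

2048-02-29 is a Saturday; the first Saturday on or after it is 2048-02-29.
From 2048-02-29 to 2049-08-18: 306 + 230 = 536 days (rest of 2048, to 2049-08-18 in 2049).
536 ÷ 7 = 76 full weeks with remainder 4, so 76 more Saturdays after the first → 77.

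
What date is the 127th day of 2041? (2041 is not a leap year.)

Jan has 31 days (127 − 31 = 96 remain).
Feb has 28 days (96 − 28 = 68 remain).
Mar has 31 days (68 − 31 = 37 remain).
Apr has 30 days (37 − 30 = 7 remain).
7 into May → May 7.

May 7, 2041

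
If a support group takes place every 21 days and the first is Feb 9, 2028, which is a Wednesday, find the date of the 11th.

The 11th occurrence is 10 intervals after the first: 10 × 21 = 210 days after Feb 9, 2028.
Feb has 29 days — 20 days to the end of Feb leaves 190.
Mar has 31 days (159 left).
Apr has 30 days (129 left).
May has 31 days (98 left).
Jun has 30 days (68 left).
Jul has 31 days (37 left).
Aug has 31 days (6 left).
6 days into Sep → Sep 6, 2028.

Sep 6, 2028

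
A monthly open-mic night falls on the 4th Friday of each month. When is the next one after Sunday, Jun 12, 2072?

Jun 24, 2072

Jun 2072 starts on a Wednesday; its first Friday is the 3rd, so the 4th Friday is the 24th — Jun 24, 2072.
Jun 24, 2072 is after Jun 12, 2072, so that is the next one.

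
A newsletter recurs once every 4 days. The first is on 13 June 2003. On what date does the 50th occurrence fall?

The 50th occurrence is 49 intervals after the first: 49 × 4 = 196 days after 13 June 2003.
June has 30 days — 17 days to the end of June leaves 179.
July has 31 days (148 left).
August has 31 days (117 left).
September has 30 days (87 left).
October has 31 days (56 left).
November has 30 days (26 left).
26 days into December → 26 December 2003.

26 December 2003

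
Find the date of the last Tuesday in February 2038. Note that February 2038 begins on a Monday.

February 2038 begins on a Monday, so the first Tuesday is February 2 (1 day later).
February 2038 has 28 days. Adding weeks: 2, 9, 16, 23 — the last one ≤ 28 is the 23rd.

2038-02-23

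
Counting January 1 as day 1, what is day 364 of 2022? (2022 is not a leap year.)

Dec 30, 2022

Jan has 31 days (364 − 31 = 333 remain).
Feb has 28 days (333 − 28 = 305 remain).
Mar has 31 days (305 − 31 = 274 remain).
Apr has 30 days (274 − 30 = 244 remain).
May has 31 days (244 − 31 = 213 remain).
Jun has 30 days (213 − 30 = 183 remain).
Jul has 31 days (183 − 31 = 152 remain).
Aug has 31 days (152 − 31 = 121 remain).
Sep has 30 days (121 − 30 = 91 remain).
Oct has 31 days (91 − 31 = 60 remain).
Nov has 30 days (60 − 30 = 30 remain).
30 into Dec → Dec 30.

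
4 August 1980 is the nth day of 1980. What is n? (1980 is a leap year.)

217

Days in months before August: 31 + 29 + 31 + 30 + 31 + 30 + 31 = 213.
Plus 4 days into August → day 217.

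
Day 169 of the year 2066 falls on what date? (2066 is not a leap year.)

January has 31 days (169 − 31 = 138 remain).
February has 28 days (138 − 28 = 110 remain).
March has 31 days (110 − 31 = 79 remain).
April has 30 days (79 − 30 = 49 remain).
May has 31 days (49 − 31 = 18 remain).
18 into June → June 18.

18 June 2066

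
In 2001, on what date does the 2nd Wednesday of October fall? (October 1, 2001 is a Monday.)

October 2001 begins on a Monday, so the first Wednesday is October 3 (2 days later).
The 2nd Wednesday is 1 weeks later: 3 + 7 = 10.

October 10, 2001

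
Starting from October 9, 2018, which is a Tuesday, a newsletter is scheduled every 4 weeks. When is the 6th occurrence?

The 6th occurrence is 5 intervals after the first: 5 × 28 = 140 days after October 9, 2018.
October has 31 days — 22 days to the end of October leaves 118.
November has 30 days (88 left).
December has 31 days (57 left).
January has 31 days (26 left).
26 days into February → February 26, 2019.

February 26, 2019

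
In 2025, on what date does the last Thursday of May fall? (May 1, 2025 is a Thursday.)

29 May 2025

May 2025 begins on a Thursday, so the first Thursday is May 1.
May 2025 has 31 days. Adding weeks: 1, 8, 15, 22, 29 — the last one ≤ 31 is the 29th.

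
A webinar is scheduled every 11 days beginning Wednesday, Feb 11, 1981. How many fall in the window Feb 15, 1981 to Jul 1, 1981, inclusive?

Occurrences land 11·i days after Feb 11, 1981 for i = 0, 1, 2, …
Feb 15, 1981 is 4 days after the start; 4 ÷ 11 = 0 remainder 4; since the remainder is 4, round up to i = 1. First occurrence in the window: #2 on Feb 22, 1981 (1×11 = 11 days in).
Jul 1, 1981 is 140 days after the start; 140 ÷ 11 = 12 remainder 8. Last occurrence in the window: #13 on Jun 23, 1981.
Occurrences #2 through #13: 12 in total.

12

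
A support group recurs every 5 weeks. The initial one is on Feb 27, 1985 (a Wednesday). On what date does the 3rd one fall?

The 3rd occurrence is 2 intervals after the first: 2 × 35 = 70 days after Feb 27, 1985.
Feb has 28 days — 1 day to the end of Feb leaves 69.
Mar has 31 days (38 left).
Apr has 30 days (8 left).
8 days into May → May 8, 1985.

May 8, 1985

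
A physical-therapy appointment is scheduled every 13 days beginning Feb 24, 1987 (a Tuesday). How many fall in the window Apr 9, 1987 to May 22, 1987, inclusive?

3

Occurrences land 13·i days after Feb 24, 1987 for i = 0, 1, 2, …
Apr 9, 1987 is 44 days after the start; 44 ÷ 13 = 3 remainder 5; since the remainder is 5, round up to i = 4. First occurrence in the window: #5 on Apr 17, 1987 (4×13 = 52 days in).
May 22, 1987 is 87 days after the start; 87 ÷ 13 = 6 remainder 9. Last occurrence in the window: #7 on May 13, 1987.
Occurrences #5 through #7: 3 in total.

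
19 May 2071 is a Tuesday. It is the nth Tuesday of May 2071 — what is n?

3rd

Day 19 falls in week ⌈19/7⌉ of the month.
Days 1–7 hold the 1st Tuesday, 8–14 the 2nd, 15–21 the 3rd, 22–28 the 4th, 29–31 the 5th.
19 is in the range for the 3rd.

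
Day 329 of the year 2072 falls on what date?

January has 31 days (329 − 31 = 298 remain).
February has 29 days (298 − 29 = 269 remain).
March has 31 days (269 − 31 = 238 remain).
April has 30 days (238 − 30 = 208 remain).
May has 31 days (208 − 31 = 177 remain).
June has 30 days (177 − 30 = 147 remain).
July has 31 days (147 − 31 = 116 remain).
August has 31 days (116 − 31 = 85 remain).
September has 30 days (85 − 30 = 55 remain).
October has 31 days (55 − 31 = 24 remain).
24 into November → November 24.

November 24, 2072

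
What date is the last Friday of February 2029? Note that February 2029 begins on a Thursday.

2029-02-23

February 2029 begins on a Thursday, so the first Friday is February 2 (1 day later).
February 2029 has 28 days. Adding weeks: 2, 9, 16, 23 — the last one ≤ 28 is the 23rd.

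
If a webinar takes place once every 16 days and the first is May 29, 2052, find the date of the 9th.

The 9th occurrence is 8 intervals after the first: 8 × 16 = 128 days after May 29, 2052.
May has 31 days — 2 days to the end of May leaves 126.
Jun has 30 days (96 left).
Jul has 31 days (65 left).
Aug has 31 days (34 left).
Sep has 30 days (4 left).
4 days into Oct → Oct 4, 2052.

Oct 4, 2052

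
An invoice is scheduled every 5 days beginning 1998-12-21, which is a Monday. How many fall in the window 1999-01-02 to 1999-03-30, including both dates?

Occurrences land 5·i days after 1998-12-21 for i = 0, 1, 2, …
1999-01-02 is 12 days after the start; 12 ÷ 5 = 2 remainder 2; since the remainder is 2, round up to i = 3. First occurrence in the window: #4 on 1999-01-05 (3×5 = 15 days in).
1999-03-30 is 99 days after the start; 99 ÷ 5 = 19 remainder 4. Last occurrence in the window: #20 on 1999-03-26.
Occurrences #4 through #20: 17 in total.

17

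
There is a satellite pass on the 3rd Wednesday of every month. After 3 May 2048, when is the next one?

20 May 2048

May 2048 starts on a Friday; its first Wednesday is the 6th, so the 3rd Wednesday is the 20th — 20 May 2048.
20 May 2048 is after 3 May 2048, so that is the next one.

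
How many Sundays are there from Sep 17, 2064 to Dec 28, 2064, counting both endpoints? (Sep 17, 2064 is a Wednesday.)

15

Sep 17, 2064 is a Wednesday; the first Sunday on or after it is Sep 21, 2064 (4 days later).
From Sep 21, 2064 to Dec 28, 2064: 9 + 31 + 30 + 28 = 98 days (rest of Sep, Oct, Nov, Dec).
98 ÷ 7 = 14 full weeks with remainder 0, so 14 more Sundays after the first → 15.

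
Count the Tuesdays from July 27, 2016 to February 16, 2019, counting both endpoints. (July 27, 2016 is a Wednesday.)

133

July 27, 2016 is a Wednesday; the first Tuesday on or after it is August 2, 2016 (6 days later).
From August 2, 2016 to February 16, 2019: 151 + 365 + 365 + 47 = 928 days (rest of 2016, 2017, 2018, to February 16, 2019 in 2019).
928 ÷ 7 = 132 full weeks with remainder 4, so 132 more Tuesdays after the first → 133.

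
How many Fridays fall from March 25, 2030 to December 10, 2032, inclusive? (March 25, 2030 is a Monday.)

March 25, 2030 is a Monday; the first Friday on or after it is March 29, 2030 (4 days later).
From March 29, 2030 to December 10, 2032: 277 + 365 + 345 = 987 days (rest of 2030, 2031, to December 10, 2032 in 2032).
987 ÷ 7 = 141 full weeks with remainder 0, so 141 more Fridays after the first → 142.

142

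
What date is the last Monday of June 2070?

June 30, 2070

June 2070 begins on a Sunday, so the first Monday is June 2 (1 day later).
June 2070 has 30 days. Adding weeks: 2, 9, 16, 23, 30 — the last one ≤ 30 is the 30th.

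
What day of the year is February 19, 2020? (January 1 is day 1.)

Days in months before February: 31 = 31.
Plus 19 days into February → day 50.

50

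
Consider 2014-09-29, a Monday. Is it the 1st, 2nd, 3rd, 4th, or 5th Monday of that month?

Day 29 falls in week ⌈29/7⌉ of the month.
Days 1–7 hold the 1st Monday, 8–14 the 2nd, 15–21 the 3rd, 22–28 the 4th, 29–31 the 5th.
29 is in the range for the 5th.

5th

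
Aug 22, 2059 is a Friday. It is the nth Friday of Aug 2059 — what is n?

4th

Day 22 falls in week ⌈22/7⌉ of the month.
Days 1–7 hold the 1st Friday, 8–14 the 2nd, 15–21 the 3rd, 22–28 the 4th, 29–31 the 5th.
22 is in the range for the 4th.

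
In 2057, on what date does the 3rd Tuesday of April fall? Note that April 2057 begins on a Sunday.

17 April 2057

April 2057 begins on a Sunday, so the first Tuesday is April 3 (2 days later).
The 3rd Tuesday is 2 weeks later: 3 + 14 = 17.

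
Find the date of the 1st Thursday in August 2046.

August 2046 begins on a Wednesday, so the first Thursday is August 2 (1 day later).

2046-08-02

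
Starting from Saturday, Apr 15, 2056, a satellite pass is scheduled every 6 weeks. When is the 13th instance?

The 13th occurrence is 12 intervals after the first: 12 × 42 = 504 days after Apr 15, 2056.
Apr has 30 days — 15 days to the end of Apr leaves 489.
From end of Apr to end of 2056 is 245 days (244 left).
Jan has 31 days (213 left).
Feb has 28 days (185 left).
Mar has 31 days (154 left).
Apr has 30 days (124 left).
May has 31 days (93 left).
Jun has 30 days (63 left).
Jul has 31 days (32 left).
Aug has 31 days (1 left).
1 day into Sep → Sep 1, 2057.

Sep 1, 2057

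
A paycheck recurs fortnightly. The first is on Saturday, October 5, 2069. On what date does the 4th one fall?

The 4th occurrence is 3 intervals after the first: 3 × 14 = 42 days after October 5, 2069.
October has 31 days — 26 days to the end of October leaves 16.
16 days into November → November 16, 2069.

November 16, 2069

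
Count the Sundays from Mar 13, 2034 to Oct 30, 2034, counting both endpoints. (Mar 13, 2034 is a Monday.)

Mar 13, 2034 is a Monday; the first Sunday on or after it is Mar 19, 2034 (6 days later).
From Mar 19, 2034 to Oct 30, 2034: 12 + 30 + 31 + 30 + 31 + 31 + 30 + 30 = 225 days (rest of Mar, Apr, May, Jun, Jul, Aug, Sep, Oct).
225 ÷ 7 = 32 full weeks with remainder 1, so 32 more Sundays after the first → 33.

33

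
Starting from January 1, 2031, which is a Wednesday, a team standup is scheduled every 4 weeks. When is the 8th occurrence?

July 16, 2031

The 8th occurrence is 7 intervals after the first: 7 × 28 = 196 days after January 1, 2031.
January has 31 days — 30 days to the end of January leaves 166.
February has 28 days (138 left).
March has 31 days (107 left).
April has 30 days (77 left).
May has 31 days (46 left).
June has 30 days (16 left).
16 days into July → July 16, 2031.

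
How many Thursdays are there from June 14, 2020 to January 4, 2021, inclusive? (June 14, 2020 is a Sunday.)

29

June 14, 2020 is a Sunday; the first Thursday on or after it is June 18, 2020 (4 days later).
From June 18, 2020 to January 4, 2021: 12 + 31 + 31 + 30 + 31 + 30 + 31 + 4 = 200 days (rest of June, July, August, September, October, November, December, January).
200 ÷ 7 = 28 full weeks with remainder 4, so 28 more Thursdays after the first → 29.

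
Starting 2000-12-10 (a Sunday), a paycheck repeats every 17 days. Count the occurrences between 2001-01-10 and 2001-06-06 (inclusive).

Occurrences land 17·i days after 2000-12-10 for i = 0, 1, 2, …
2001-01-10 is 31 days after the start; 31 ÷ 17 = 1 remainder 14; since the remainder is 14, round up to i = 2. First occurrence in the window: #3 on 2001-01-13 (2×17 = 34 days in).
2001-06-06 is 178 days after the start; 178 ÷ 17 = 10 remainder 8. Last occurrence in the window: #11 on 2001-05-29.
Occurrences #3 through #11: 9 in total.

9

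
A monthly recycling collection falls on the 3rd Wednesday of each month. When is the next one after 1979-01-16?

1979-01-17

January 1979 starts on a Monday; its first Wednesday is the 3rd, so the 3rd Wednesday is the 17th — 1979-01-17.
1979-01-17 is after 1979-01-16, so that is the next one.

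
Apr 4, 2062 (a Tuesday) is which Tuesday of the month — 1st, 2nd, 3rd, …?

Day 4 falls in week ⌈4/7⌉ of the month.
Days 1–7 hold the 1st Tuesday, 8–14 the 2nd, 15–21 the 3rd, 22–28 the 4th, 29–31 the 5th.
4 is in the range for the 1st.

1st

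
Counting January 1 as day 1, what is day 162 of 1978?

January has 31 days (162 − 31 = 131 remain).
February has 28 days (131 − 28 = 103 remain).
March has 31 days (103 − 31 = 72 remain).
April has 30 days (72 − 30 = 42 remain).
May has 31 days (42 − 31 = 11 remain).
11 into June → June 11.

June 11, 1978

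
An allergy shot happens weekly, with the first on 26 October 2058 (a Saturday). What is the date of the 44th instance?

23 August 2059

The 44th occurrence is 43 intervals after the first: 43 × 7 = 301 days after 26 October 2058.
October has 31 days — 5 days to the end of October leaves 296.
November has 30 days (266 left).
December has 31 days (235 left).
January has 31 days (204 left).
February has 28 days (176 left).
March has 31 days (145 left).
April has 30 days (115 left).
May has 31 days (84 left).
June has 30 days (54 left).
July has 31 days (23 left).
23 days into August → 23 August 2059.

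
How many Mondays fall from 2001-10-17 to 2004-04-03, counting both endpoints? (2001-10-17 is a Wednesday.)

128

2001-10-17 is a Wednesday; the first Monday on or after it is 2001-10-22 (5 days later).
From 2001-10-22 to 2004-04-03: 70 + 365 + 365 + 94 = 894 days (rest of 2001, 2002, 2003, to 2004-04-03 in 2004).
894 ÷ 7 = 127 full weeks with remainder 5, so 127 more Mondays after the first → 128.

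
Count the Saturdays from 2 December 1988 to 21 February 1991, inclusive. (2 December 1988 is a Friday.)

116

2 December 1988 is a Friday; the first Saturday on or after it is 3 December 1988 (1 day later).
From 3 December 1988 to 21 February 1991: 28 + 365 + 365 + 52 = 810 days (rest of 1988, 1989, 1990, to 21 February 1991 in 1991).
810 ÷ 7 = 115 full weeks with remainder 5, so 115 more Saturdays after the first → 116.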